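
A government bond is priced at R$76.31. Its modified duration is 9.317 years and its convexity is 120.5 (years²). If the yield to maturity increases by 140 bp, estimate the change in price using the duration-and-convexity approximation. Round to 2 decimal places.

-R$9.05

Duration effect: -D_mod·Δy = -9.317 × (+0.014) = -0.130438
Convexity effect: ½·C·(Δy)² = 0.5 × 120.5 × (0.014)² = +0.0118090
ΔP/P ≈ -0.130438 + 0.0118090 = -0.118629
ΔP ≈ 76.31 × (-0.118629) = -9.05257899.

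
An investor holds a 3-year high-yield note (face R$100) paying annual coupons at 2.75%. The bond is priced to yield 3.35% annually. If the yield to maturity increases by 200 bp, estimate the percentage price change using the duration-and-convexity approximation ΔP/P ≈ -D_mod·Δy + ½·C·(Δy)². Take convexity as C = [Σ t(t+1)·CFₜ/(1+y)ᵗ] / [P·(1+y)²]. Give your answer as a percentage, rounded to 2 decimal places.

-5.43%

With y = 0.0335:
  t   CF        PV=CF/(1+0.0335)^t    t·PV        t(t+1)·PV
  1         2.75         2.6609         2.6609           5.3217
  2         2.75         2.5746         5.1492          15.4477
  3       102.75        93.0787       279.2362       1,116.9446
  Σ                     98.3142       287.0462       1,137.7140
P = 98.3142; D_Mac = 2.91968 yrs; D_mod = 2.82504 yrs; C = 10.83418.
Duration effect: -2.82504 × (+0.02) = -0.056501
Convexity effect: 0.5 × 10.83418 × (0.02)² = +0.0021668
ΔP/P ≈ -0.056501 + 0.0021668 = -0.054334 = -5.4334%.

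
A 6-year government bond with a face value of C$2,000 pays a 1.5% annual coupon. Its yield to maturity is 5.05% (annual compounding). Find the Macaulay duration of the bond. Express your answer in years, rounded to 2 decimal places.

5.75 years

Periodic yield y = 0.0505. Discount each cash flow and weight by its year:
  t   CF        PV=CF/(1+0.0505)^t    t·PV
  1        30.00        28.5578        28.5578
  2        30.00        27.1850        54.3700
  3        30.00        25.8781        77.6344
  4        30.00        24.6341        98.5365
  5        30.00        23.4499       117.2495
  6     2,030.00     1,510.4964     9,062.9785
  Σ                  1,640.2014     9,439.3267
Price P = Σ PV = 1,640.2014.
Macaulay duration = Σ(t·PV) / P = 9,439.3267 / 1,640.2014 = 5.75498 years.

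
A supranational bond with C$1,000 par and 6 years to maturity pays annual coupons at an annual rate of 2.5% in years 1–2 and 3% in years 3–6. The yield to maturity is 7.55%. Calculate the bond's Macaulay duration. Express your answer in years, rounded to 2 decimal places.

5.56 years

Periodic yield y = 0.0755. Discount each cash flow and weight by its year:
  t   CF        PV=CF/(1+0.0755)^t    t·PV
  1        25.00        23.2450        23.2450
  2        25.00        21.6132        43.2264
  3        30.00        24.1152        72.3455
  4        30.00        22.4223        89.6891
  5        30.00        20.8482       104.2411
  6     1,030.00       665.5409     3,993.2453
  Σ                    777.7847     4,325.9924
Price P = Σ PV = 777.7847.
Macaulay duration = Σ(t·PV) / P = 4,325.9924 / 777.7847 = 5.56194 years.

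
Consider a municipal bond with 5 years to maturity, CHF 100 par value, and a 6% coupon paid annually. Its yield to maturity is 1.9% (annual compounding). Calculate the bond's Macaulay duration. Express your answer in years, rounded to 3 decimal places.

Periodic yield y = 0.019. Discount each cash flow and weight by its year:
  t   CF        PV=CF/(1+0.019)^t    t·PV
  1         6.00         5.8881         5.8881
  2         6.00         5.7783        11.5567
  3         6.00         5.6706        17.0118
  4         6.00         5.5649        22.2595
  5       106.00        96.4795       482.3974
  Σ                    119.3814       539.1134
Price P = Σ PV = 119.3814.
Macaulay duration = Σ(t·PV) / P = 539.1134 / 119.3814 = 4.51589 years.

4.516 years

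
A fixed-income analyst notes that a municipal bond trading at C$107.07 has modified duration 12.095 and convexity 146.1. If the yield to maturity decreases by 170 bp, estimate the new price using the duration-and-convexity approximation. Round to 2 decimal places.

C$131.35

Duration effect: -D_mod·Δy = -12.095 × (-0.017) = +0.205615
Convexity effect: ½·C·(Δy)² = 0.5 × 146.1 × (-0.017)² = +0.02111145
ΔP/P ≈ +0.205615 + 0.02111145 = +0.22672645
New price ≈ 107.07 × (1 + 0.22672645) = 131.3456010015.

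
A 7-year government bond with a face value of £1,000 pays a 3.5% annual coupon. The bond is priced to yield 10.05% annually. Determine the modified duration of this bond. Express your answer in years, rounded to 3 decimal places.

Periodic yield y = 0.1005. First find Macaulay duration:
  t   CF        PV=CF/(1+0.1005)^t    t·PV
  1        35.00        31.8037        31.8037
  2        35.00        28.8993        57.7987
  3        35.00        26.2602        78.7806
  4        35.00        23.8621        95.4482
  5        35.00        21.6829       108.4146
  6        35.00        19.7028       118.2167
  7     1,035.00       529.4318     3,706.0226
  Σ                    681.6428     4,196.4852
P = 681.6428; Macaulay duration = 4,196.4852 / 681.6428 = 6.15643 years.
Modified duration = D_Mac / (1 + y) = 6.15643 / 1.1005 = 5.59421 years.

5.594 years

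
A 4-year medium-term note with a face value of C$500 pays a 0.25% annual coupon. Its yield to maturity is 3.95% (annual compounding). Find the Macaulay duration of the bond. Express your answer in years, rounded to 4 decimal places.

3.9837 years

Periodic yield y = 0.0395. Discount each cash flow and weight by its year:
  t   CF        PV=CF/(1+0.0395)^t    t·PV
  1         1.25         1.2025         1.2025
  2         1.25         1.1568         2.3136
  3         1.25         1.1128         3.3385
  4       501.25       429.2956     1,717.1823
  Σ                    432.7677     1,724.0370
Price P = Σ PV = 432.7677.
Macaulay duration = Σ(t·PV) / P = 1,724.0370 / 432.7677 = 3.98375 years.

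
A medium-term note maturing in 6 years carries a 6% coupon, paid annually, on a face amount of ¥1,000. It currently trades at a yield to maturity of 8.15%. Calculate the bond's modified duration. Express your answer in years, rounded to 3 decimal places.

4.775 years

Periodic yield y = 0.0815. First find Macaulay duration:
  t   CF        PV=CF/(1+0.0815)^t    t·PV
  1        60.00        55.4785        55.4785
  2        60.00        51.2977       102.5955
  3        60.00        47.4320       142.2961
  4        60.00        43.8576       175.4305
  5        60.00        40.5526       202.7630
  6     1,060.00       662.4403     3,974.6416
  Σ                    901.0588     4,653.2051
P = 901.0588; Macaulay duration = 4,653.2051 / 901.0588 = 5.16415 years.
Modified duration = D_Mac / (1 + y) = 5.16415 / 1.0815 = 4.77499 years.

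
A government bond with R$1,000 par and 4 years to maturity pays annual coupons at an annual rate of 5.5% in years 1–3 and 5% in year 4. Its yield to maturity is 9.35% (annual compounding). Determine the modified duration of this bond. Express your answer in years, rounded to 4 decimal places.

3.3594 years

Periodic yield y = 0.0935. First find Macaulay duration:
  t   CF        PV=CF/(1+0.0935)^t    t·PV
  1        55.00        50.2972        50.2972
  2        55.00        45.9965        91.9931
  3        55.00        42.0636       126.1908
  4     1,050.00       734.3687     2,937.4747
  Σ                    872.7260     3,205.9558
P = 872.7260; Macaulay duration = 3,205.9558 / 872.7260 = 3.67350 years.
Modified duration = D_Mac / (1 + y) = 3.67350 / 1.0935 = 3.35939 years.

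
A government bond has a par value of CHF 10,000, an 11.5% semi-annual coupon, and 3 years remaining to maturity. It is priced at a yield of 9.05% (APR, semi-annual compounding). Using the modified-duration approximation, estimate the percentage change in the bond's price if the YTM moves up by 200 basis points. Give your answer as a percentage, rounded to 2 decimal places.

Periodic yield y = 0.04525. Modified duration first:
  t   CF        PV=CF/(1+0.04525)^t    t·PV
  1       575.00       550.1076       550.1076
  2       575.00       526.2929     1,052.5858
  3       575.00       503.5091     1,510.5273
  4       575.00       481.7116     1,926.8466
  5       575.00       460.8578     2,304.2891
  6    10,575.00     8,108.8510    48,653.1058
  Σ                 10,631.3300    55,997.4621
P = 10,631.3300; D_Mac = 5.26721 half-year periods = 2.63361 yrs; D_mod = 2.63361/(1+0.04525) = 2.51959 yrs.
ΔP/P ≈ -D_mod · Δy = -2.51959 × (+0.02) = -0.050392 = -5.0392%.

-5.04%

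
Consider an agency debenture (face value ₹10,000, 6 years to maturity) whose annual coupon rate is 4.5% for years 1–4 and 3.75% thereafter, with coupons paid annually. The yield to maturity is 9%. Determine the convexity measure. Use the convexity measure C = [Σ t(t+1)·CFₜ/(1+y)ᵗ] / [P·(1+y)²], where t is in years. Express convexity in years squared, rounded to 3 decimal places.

29.961

With y = 0.09:
  t   CF        PV=CF/(1+0.09)^t    t·PV        t(t+1)·PV
  1       450.00       412.8440       412.8440         825.6881
  2       450.00       378.7560       757.5120       2,272.5360
  3       450.00       347.4826     1,042.4477       4,169.7908
  4       450.00       318.7913     1,275.1654       6,375.8269
  5       375.00       243.7243     1,218.6213       7,311.7281
  6    10,375.00     6,186.2735    37,117.6411     259,823.4877
  Σ                  7,887.8717    41,824.2316     280,779.0575
P = 7,887.8717.
Convexity = Σ t(t+1)·PV / [P·(1+y)²] = 280,779.0575 / (7,887.8717 × 1.188100) = 29.96069.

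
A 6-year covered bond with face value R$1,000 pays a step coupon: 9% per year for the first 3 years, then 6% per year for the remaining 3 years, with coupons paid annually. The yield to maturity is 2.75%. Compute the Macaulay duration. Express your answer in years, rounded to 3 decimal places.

5.059 years

Periodic yield y = 0.0275. Discount each cash flow and weight by its year:
  t   CF        PV=CF/(1+0.0275)^t    t·PV
  1        90.00        87.5912        87.5912
  2        90.00        85.2469       170.4939
  3        90.00        82.9654       248.8962
  4        60.00        53.8299       215.3198
  5        60.00        52.3892       261.9462
  6     1,060.00       900.7720     5,404.6321
  Σ                  1,262.7948     6,388.8794
Price P = Σ PV = 1,262.7948.
Macaulay duration = Σ(t·PV) / P = 6,388.8794 / 1,262.7948 = 5.05932 years.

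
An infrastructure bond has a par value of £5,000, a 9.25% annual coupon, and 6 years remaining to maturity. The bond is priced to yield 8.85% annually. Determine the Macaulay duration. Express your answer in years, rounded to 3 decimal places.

Periodic yield y = 0.0885. Discount each cash flow and weight by its year:
  t   CF        PV=CF/(1+0.0885)^t    t·PV
  1       462.50       424.8966       424.8966
  2       462.50       390.3506       780.7012
  3       462.50       358.6133     1,075.8400
  4       462.50       329.4564     1,317.8258
  5       462.50       302.6701     1,513.3507
  6     5,462.50     3,284.1339    19,704.8031
  Σ                  5,090.1210    24,817.4175
Price P = Σ PV = 5,090.1210.
Macaulay duration = Σ(t·PV) / P = 24,817.4175 / 5,090.1210 = 4.87560 years.

4.876 years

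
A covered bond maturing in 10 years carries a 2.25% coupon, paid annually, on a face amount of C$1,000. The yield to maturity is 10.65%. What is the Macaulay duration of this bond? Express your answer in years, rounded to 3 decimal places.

8.563 years

Periodic yield y = 0.1065. Discount each cash flow and weight by its year:
  t   CF        PV=CF/(1+0.1065)^t    t·PV
  1        22.50        20.3344        20.3344
  2        22.50        18.3772        36.7544
  3        22.50        16.6084        49.8253
  4        22.50        15.0099        60.0395
  5        22.50        13.5652        67.8259
  6        22.50        12.2595        73.5572
  7        22.50        11.0796        77.5569
  8        22.50        10.0132        80.1053
  9        22.50         9.0494        81.4446
  10    1,022.50       371.6628     3,716.6283
  Σ                    497.9596     4,264.0718
Price P = Σ PV = 497.9596.
Macaulay duration = Σ(t·PV) / P = 4,264.0718 / 497.9596 = 8.56309 years.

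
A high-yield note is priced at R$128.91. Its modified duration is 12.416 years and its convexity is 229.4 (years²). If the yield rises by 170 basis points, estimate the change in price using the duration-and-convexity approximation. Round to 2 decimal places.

-R$22.94

Duration effect: -D_mod·Δy = -12.416 × (+0.017) = -0.211072
Convexity effect: ½·C·(Δy)² = 0.5 × 229.4 × (0.017)² = +0.0331483
ΔP/P ≈ -0.211072 + 0.0331483 = -0.1779237
ΔP ≈ 128.91 × (-0.1779237) = -22.936144167.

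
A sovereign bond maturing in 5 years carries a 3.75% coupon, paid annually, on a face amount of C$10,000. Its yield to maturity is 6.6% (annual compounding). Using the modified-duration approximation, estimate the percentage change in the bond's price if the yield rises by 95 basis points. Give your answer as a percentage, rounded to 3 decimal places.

Periodic yield y = 0.066. Modified duration first:
  t   CF        PV=CF/(1+0.066)^t    t·PV
  1       375.00       351.7824       351.7824
  2       375.00       330.0022       660.0044
  3       375.00       309.5706       928.7117
  4       375.00       290.4039     1,161.6156
  5    10,375.00     7,537.0619    37,685.3095
  Σ                  8,818.8209    40,787.4236
P = 8,818.8209; D_Mac = 4.62504 yrs; D_mod = 4.62504/(1+0.066) = 4.33869 yrs.
ΔP/P ≈ -D_mod · Δy = -4.33869 × (+0.0095) = -0.041218 = -4.1218%.

-4.122%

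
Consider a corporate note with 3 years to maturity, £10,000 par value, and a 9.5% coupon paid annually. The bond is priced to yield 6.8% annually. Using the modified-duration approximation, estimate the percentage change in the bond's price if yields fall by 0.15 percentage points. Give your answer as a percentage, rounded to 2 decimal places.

+0.39%

Periodic yield y = 0.068. Modified duration first:
  t   CF        PV=CF/(1+0.068)^t    t·PV
  1       950.00       889.5131       889.5131
  2       950.00       832.8774     1,665.7549
  3    10,950.00     8,988.7719    26,966.3158
  Σ                 10,711.1625    29,521.5838
P = 10,711.1625; D_Mac = 2.75615 yrs; D_mod = 2.75615/(1+0.068) = 2.58067 yrs.
ΔP/P ≈ -D_mod · Δy = -2.58067 × (-0.0015) = +0.003871 = +0.3871%.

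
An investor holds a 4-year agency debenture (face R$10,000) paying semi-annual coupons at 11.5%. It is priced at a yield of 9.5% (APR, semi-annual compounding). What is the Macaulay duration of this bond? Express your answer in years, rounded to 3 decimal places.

Periodic yield y = 0.0475. Discount each cash flow and weight by its period:
  t   CF        PV=CF/(1+0.0475)^t    t·PV
  1       575.00       548.9260       548.9260
  2       575.00       524.0344     1,048.0688
  3       575.00       500.2715     1,500.8145
  4       575.00       477.5861     1,910.3446
  5       575.00       455.9295     2,279.6475
  6       575.00       435.2549     2,611.5293
  7       575.00       415.5178     2,908.6245
  8    10,575.00     7,295.3834    58,363.0675
  Σ                 10,652.9036    71,171.0226
Price P = Σ PV = 10,652.9036.
Macaulay duration = Σ(t·PV) / P = 71,171.0226 / 10,652.9036 = 6.68090 half-year periods.
In years: 6.68090 / 2 = 3.34045 years.

3.340 years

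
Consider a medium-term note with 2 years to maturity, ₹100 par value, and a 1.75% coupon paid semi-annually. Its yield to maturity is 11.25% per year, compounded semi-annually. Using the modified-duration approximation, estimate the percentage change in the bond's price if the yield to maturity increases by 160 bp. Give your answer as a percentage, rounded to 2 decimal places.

Periodic yield y = 0.05625. Modified duration first:
  t   CF        PV=CF/(1+0.05625)^t    t·PV
  1        0.875         0.8284         0.8284
  2        0.875         0.7843         1.5686
  3        0.875         0.7425         2.2276
  4      100.875        81.0432       324.1729
  Σ                     83.3984       328.7974
P = 83.3984; D_Mac = 3.94249 half-year periods = 1.97124 yrs; D_mod = 1.97124/(1+0.05625) = 1.86627 yrs.
ΔP/P ≈ -D_mod · Δy = -1.86627 × (+0.016) = -0.029860 = -2.9860%.

-2.99%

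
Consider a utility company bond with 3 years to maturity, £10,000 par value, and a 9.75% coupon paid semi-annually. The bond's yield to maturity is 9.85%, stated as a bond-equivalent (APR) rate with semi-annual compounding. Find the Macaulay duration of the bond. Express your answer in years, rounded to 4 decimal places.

Periodic yield y = 0.04925. Discount each cash flow and weight by its period:
  t   CF        PV=CF/(1+0.04925)^t    t·PV
  1       487.50       464.6176       464.6176
  2       487.50       442.8092       885.6185
  3       487.50       422.0245     1,266.0736
  4       487.50       402.2154     1,608.8617
  5       487.50       383.3361     1,916.6805
  6    10,487.50     7,859.5577    47,157.3462
  Σ                  9,974.5606    53,299.1980
Price P = Σ PV = 9,974.5606.
Macaulay duration = Σ(t·PV) / P = 53,299.1980 / 9,974.5606 = 5.34351 half-year periods.
In years: 5.34351 / 2 = 2.67176 years.

2.6718 years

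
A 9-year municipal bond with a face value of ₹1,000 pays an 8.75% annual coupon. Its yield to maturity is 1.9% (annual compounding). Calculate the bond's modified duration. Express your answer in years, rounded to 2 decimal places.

Periodic yield y = 0.019. First find Macaulay duration:
  t   CF        PV=CF/(1+0.019)^t    t·PV
  1        87.50        85.8685        85.8685
  2        87.50        84.2674       168.5348
  3        87.50        82.6962       248.0886
  4        87.50        81.1543       324.6170
  5        87.50        79.6411       398.2054
  6        87.50        78.1561       468.9367
  7        87.50        76.6988       536.8918
  8        87.50        75.2687       602.1498
  9     1,087.50       918.0400     8,262.3601
  Σ                  1,561.7911    11,095.6528
P = 1,561.7911; Macaulay duration = 11,095.6528 / 1,561.7911 = 7.10444 years.
Modified duration = D_Mac / (1 + y) = 7.10444 / 1.019 = 6.97197 years.

6.97 years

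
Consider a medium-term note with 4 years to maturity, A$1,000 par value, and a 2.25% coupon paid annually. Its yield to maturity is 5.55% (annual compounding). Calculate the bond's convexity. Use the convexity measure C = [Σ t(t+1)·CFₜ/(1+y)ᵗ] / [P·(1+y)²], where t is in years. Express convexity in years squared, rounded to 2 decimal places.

17.12

With y = 0.0555:
  t   CF        PV=CF/(1+0.0555)^t    t·PV        t(t+1)·PV
  1        22.50        21.3169        21.3169          42.6338
  2        22.50        20.1960        40.3921         121.1762
  3        22.50        19.1341        57.4023         229.6091
  4     1,022.50       823.8163     3,295.2651      16,476.3254
  Σ                    884.4633     3,414.3763      16,869.7445
P = 884.4633.
Convexity = Σ t(t+1)·PV / [P·(1+y)²] = 16,869.7445 / (884.4633 × 1.114080) = 17.12033.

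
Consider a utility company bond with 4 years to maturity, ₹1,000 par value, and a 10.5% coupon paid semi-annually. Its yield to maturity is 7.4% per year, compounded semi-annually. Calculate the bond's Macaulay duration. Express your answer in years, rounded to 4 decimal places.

3.4027 years

Periodic yield y = 0.037. Discount each cash flow and weight by its period:
  t   CF        PV=CF/(1+0.037)^t    t·PV
  1        52.50        50.6268        50.6268
  2        52.50        48.8205        97.6409
  3        52.50        47.0785       141.2356
  4        52.50        45.3988       181.5952
  5        52.50        43.7790       218.8948
  6        52.50        42.2169       253.3016
  7        52.50        40.7106       284.9745
  8     1,052.50       787.0314     6,296.2511
  Σ                  1,105.6625     7,524.5206
Price P = Σ PV = 1,105.6625.
Macaulay duration = Σ(t·PV) / P = 7,524.5206 / 1,105.6625 = 6.80544 half-year periods.
In years: 6.80544 / 2 = 3.40272 years.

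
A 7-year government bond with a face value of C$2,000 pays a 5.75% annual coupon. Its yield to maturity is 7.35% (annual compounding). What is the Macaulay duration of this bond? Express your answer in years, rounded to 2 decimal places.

Periodic yield y = 0.0735. Discount each cash flow and weight by its year:
  t   CF        PV=CF/(1+0.0735)^t    t·PV
  1       115.00       107.1262       107.1262
  2       115.00        99.7915       199.5831
  3       115.00        92.9591       278.8772
  4       115.00        86.5944       346.3775
  5       115.00        80.6655       403.3273
  6       115.00        75.1425       450.8549
  7     2,115.00     1,287.3482     9,011.4374
  Σ                  1,829.6273    10,797.5835
Price P = Σ PV = 1,829.6273.
Macaulay duration = Σ(t·PV) / P = 10,797.5835 / 1,829.6273 = 5.90152 years.

5.90 years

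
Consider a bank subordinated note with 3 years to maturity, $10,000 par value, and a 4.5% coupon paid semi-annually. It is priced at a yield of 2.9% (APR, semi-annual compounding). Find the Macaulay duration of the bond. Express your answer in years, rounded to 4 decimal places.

2.8439 years

Periodic yield y = 0.0145. Discount each cash flow and weight by its period:
  t   CF        PV=CF/(1+0.0145)^t    t·PV
  1       225.00       221.7841       221.7841
  2       225.00       218.6142       437.2284
  3       225.00       215.4896       646.4689
  4       225.00       212.4097       849.6387
  5       225.00       209.3738     1,046.8688
  6    10,225.00     9,378.8806    56,273.2838
  Σ                 10,456.5521    59,475.2728
Price P = Σ PV = 10,456.5521.
Macaulay duration = Σ(t·PV) / P = 59,475.2728 / 10,456.5521 = 5.68785 half-year periods.
In years: 5.68785 / 2 = 2.84392 years.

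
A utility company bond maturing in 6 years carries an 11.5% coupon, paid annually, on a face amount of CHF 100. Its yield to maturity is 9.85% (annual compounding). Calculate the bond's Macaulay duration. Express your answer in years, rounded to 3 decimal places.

4.699 years

Periodic yield y = 0.0985. Discount each cash flow and weight by its year:
  t   CF        PV=CF/(1+0.0985)^t    t·PV
  1        11.50        10.4688        10.4688
  2        11.50         9.5301        19.0602
  3        11.50         8.6756        26.0267
  4        11.50         7.8976        31.5906
  5        11.50         7.1895        35.9474
  6       111.50        63.4563       380.7376
  Σ                    107.2179       503.8313
Price P = Σ PV = 107.2179.
Macaulay duration = Σ(t·PV) / P = 503.8313 / 107.2179 = 4.69913 years.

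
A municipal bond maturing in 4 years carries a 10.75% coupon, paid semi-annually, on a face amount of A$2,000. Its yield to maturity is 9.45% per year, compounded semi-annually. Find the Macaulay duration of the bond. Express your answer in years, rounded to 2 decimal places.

3.37 years

Periodic yield y = 0.04725. Discount each cash flow and weight by its period:
  t   CF        PV=CF/(1+0.04725)^t    t·PV
  1       107.50       102.6498       102.6498
  2       107.50        98.0184       196.0369
  3       107.50        93.5960       280.7880
  4       107.50        89.3731       357.4925
  5       107.50        85.3408       426.7039
  6       107.50        81.4904       488.9422
  7       107.50        77.8137       544.6957
  8     2,107.50     1,456.6816    11,653.4527
  Σ                  2,084.9638    14,050.7617
Price P = Σ PV = 2,084.9638.
Macaulay duration = Σ(t·PV) / P = 14,050.7617 / 2,084.9638 = 6.73909 half-year periods.
In years: 6.73909 / 2 = 3.36955 years.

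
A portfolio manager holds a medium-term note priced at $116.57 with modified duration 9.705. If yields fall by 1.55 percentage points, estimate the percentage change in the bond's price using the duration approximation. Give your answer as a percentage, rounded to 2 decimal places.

Duration approximation: ΔP/P ≈ -D_mod · Δy = -9.705 × (-0.0155) = +0.1504275.
As a percentage: +15.04275%.

+15.04%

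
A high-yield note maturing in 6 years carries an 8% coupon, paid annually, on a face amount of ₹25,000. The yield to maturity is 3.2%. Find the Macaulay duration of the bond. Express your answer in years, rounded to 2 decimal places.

5.11 years

Periodic yield y = 0.032. Discount each cash flow and weight by its year:
  t   CF        PV=CF/(1+0.032)^t    t·PV
  1     2,000.00     1,937.9845     1,937.9845
  2     2,000.00     1,877.8920     3,755.7839
  3     2,000.00     1,819.6627     5,458.9882
  4     2,000.00     1,763.2391     7,052.9564
  5     2,000.00     1,708.5650     8,542.8251
  6    27,000.00    22,350.4144   134,102.4866
  Σ                 31,457.7577   160,851.0247
Price P = Σ PV = 31,457.7577.
Macaulay duration = Σ(t·PV) / P = 160,851.0247 / 31,457.7577 = 5.11324 years.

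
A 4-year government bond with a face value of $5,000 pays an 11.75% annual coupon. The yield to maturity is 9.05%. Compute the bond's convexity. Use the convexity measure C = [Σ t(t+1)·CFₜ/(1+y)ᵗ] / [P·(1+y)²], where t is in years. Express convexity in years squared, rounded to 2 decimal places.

With y = 0.0905:
  t   CF        PV=CF/(1+0.0905)^t    t·PV        t(t+1)·PV
  1       587.50       538.7437       538.7437       1,077.4874
  2       587.50       494.0337       988.0673       2,964.2019
  3       587.50       453.0341     1,359.1022       5,436.4088
  4     5,587.50     3,951.0712    15,804.2848      79,021.4241
  Σ                  5,436.8826    18,690.1980      88,499.5222
P = 5,436.8826.
Convexity = Σ t(t+1)·PV / [P·(1+y)²] = 88,499.5222 / (5,436.8826 × 1.189190) = 13.68799.

13.69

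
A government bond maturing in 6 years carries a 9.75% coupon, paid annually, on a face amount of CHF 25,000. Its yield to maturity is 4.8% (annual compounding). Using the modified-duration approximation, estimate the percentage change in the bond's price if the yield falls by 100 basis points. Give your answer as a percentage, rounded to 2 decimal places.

+4.73%

Periodic yield y = 0.048. Modified duration first:
  t   CF        PV=CF/(1+0.048)^t    t·PV
  1     2,437.50     2,325.8588     2,325.8588
  2     2,437.50     2,219.3309     4,438.6618
  3     2,437.50     2,117.6822     6,353.0465
  4     2,437.50     2,020.6891     8,082.7563
  5     2,437.50     1,928.1384     9,640.6922
  6    27,437.50    20,709.8447   124,259.0681
  Σ                 31,321.5440   155,100.0836
P = 31,321.5440; D_Mac = 4.95187 yrs; D_mod = 4.95187/(1+0.048) = 4.72506 yrs.
ΔP/P ≈ -D_mod · Δy = -4.72506 × (-0.01) = +0.047251 = +4.7251%.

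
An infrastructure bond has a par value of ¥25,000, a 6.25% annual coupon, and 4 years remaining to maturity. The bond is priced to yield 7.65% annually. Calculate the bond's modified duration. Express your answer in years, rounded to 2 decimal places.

Periodic yield y = 0.0765. First find Macaulay duration:
  t   CF        PV=CF/(1+0.0765)^t    t·PV
  1     1,562.50     1,451.4631     1,451.4631
  2     1,562.50     1,348.3168     2,696.6337
  3     1,562.50     1,252.5005     3,757.5016
  4    26,562.50    19,779.3862    79,117.5449
  Σ                 23,831.6667    87,023.1433
P = 23,831.6667; Macaulay duration = 87,023.1433 / 23,831.6667 = 3.65158 years.
Modified duration = D_Mac / (1 + y) = 3.65158 / 1.0765 = 3.39208 years.

3.39 years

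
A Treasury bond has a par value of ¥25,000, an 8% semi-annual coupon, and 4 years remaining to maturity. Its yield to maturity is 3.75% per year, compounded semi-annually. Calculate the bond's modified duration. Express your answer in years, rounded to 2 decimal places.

3.48 years

Periodic yield y = 0.01875. First find Macaulay duration:
  t   CF        PV=CF/(1+0.01875)^t    t·PV
  1     1,000.00       981.5951       981.5951
  2     1,000.00       963.5289     1,927.0578
  3     1,000.00       945.7953     2,837.3858
  4     1,000.00       928.3880     3,713.5520
  5     1,000.00       911.3011     4,556.5055
  6     1,000.00       894.5287     5,367.1721
  7     1,000.00       878.0650     6,146.4547
  8    26,000.00    22,409.5107   179,276.0856
  Σ                 28,912.7127   204,805.8085
P = 28,912.7127; Macaulay duration = 204,805.8085 / 28,912.7127 = 7.08359 half-year periods = 3.54180 years.
Modified duration = D_Mac / (1 + y) = 3.54180 / 1.01875 = 3.47661 years.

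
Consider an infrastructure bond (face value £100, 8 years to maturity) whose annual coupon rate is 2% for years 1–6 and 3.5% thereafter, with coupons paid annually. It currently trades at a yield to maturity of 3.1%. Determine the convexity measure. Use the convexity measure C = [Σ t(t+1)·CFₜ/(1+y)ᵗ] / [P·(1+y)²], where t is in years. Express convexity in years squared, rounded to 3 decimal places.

61.488

With y = 0.031:
  t   CF        PV=CF/(1+0.031)^t    t·PV        t(t+1)·PV
  1         2.00         1.9399         1.9399           3.8797
  2         2.00         1.8815         3.7631          11.2892
  3         2.00         1.8250         5.4749          21.8996
  4         2.00         1.7701         7.0804          35.4018
  5         2.00         1.7169         8.5843          51.5060
  6         2.00         1.6652         9.9915          69.9403
  7         3.50         2.8266        19.7859         158.2871
  8       103.50        81.0720       648.5762       5,837.1859
  Σ                     94.6971       705.1961       6,189.3895
P = 94.6971.
Convexity = Σ t(t+1)·PV / [P·(1+y)²] = 6,189.3895 / (94.6971 × 1.062961) = 61.48846.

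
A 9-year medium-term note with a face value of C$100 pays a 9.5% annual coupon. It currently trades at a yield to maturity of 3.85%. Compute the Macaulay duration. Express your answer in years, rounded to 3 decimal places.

6.875 years

Periodic yield y = 0.0385. Discount each cash flow and weight by its year:
  t   CF        PV=CF/(1+0.0385)^t    t·PV
  1         9.50         9.1478         9.1478
  2         9.50         8.8087        17.6174
  3         9.50         8.4821        25.4463
  4         9.50         8.1677        32.6706
  5         9.50         7.8649        39.3243
  6         9.50         7.5733        45.4397
  7         9.50         7.2925        51.0477
  8         9.50         7.0222        56.1774
  9       109.50        77.9391       701.4523
  Σ                    142.2983       978.3235
Price P = Σ PV = 142.2983.
Macaulay duration = Σ(t·PV) / P = 978.3235 / 142.2983 = 6.87516 years.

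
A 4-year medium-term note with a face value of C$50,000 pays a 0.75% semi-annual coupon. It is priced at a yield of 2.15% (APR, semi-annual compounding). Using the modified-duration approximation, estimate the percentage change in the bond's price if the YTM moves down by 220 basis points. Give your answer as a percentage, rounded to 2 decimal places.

Periodic yield y = 0.01075. Modified duration first:
  t   CF        PV=CF/(1+0.01075)^t    t·PV
  1       187.50       185.5058       185.5058
  2       187.50       183.5328       367.0657
  3       187.50       181.5808       544.7425
  4       187.50       179.6496       718.5984
  5       187.50       177.7389       888.6946
  6       187.50       175.8485     1,055.0913
  7       187.50       173.9783     1,217.8479
  8    50,187.50    46,072.9014   368,583.2113
  Σ                 47,330.7362   373,560.7575
P = 47,330.7362; D_Mac = 7.89256 half-year periods = 3.94628 yrs; D_mod = 3.94628/(1+0.01075) = 3.90431 yrs.
ΔP/P ≈ -D_mod · Δy = -3.90431 × (-0.022) = +0.085895 = +8.5895%.

+8.59%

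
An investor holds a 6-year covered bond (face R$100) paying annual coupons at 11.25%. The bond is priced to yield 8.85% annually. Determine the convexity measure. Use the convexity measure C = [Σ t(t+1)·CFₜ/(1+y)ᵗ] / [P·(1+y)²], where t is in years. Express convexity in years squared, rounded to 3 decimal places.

With y = 0.0885:
  t   CF        PV=CF/(1+0.0885)^t    t·PV        t(t+1)·PV
  1        11.25        10.3353        10.3353          20.6706
  2        11.25         9.4950        18.9900          56.9701
  3        11.25         8.7230        26.1691         104.6763
  4        11.25         8.0138        32.0552         160.2761
  5        11.25         7.3622        36.8112         220.8674
  6       111.25        66.8851       401.3106       2,809.1745
  Σ                    110.8145       525.6715       3,372.6350
P = 110.8145.
Convexity = Σ t(t+1)·PV / [P·(1+y)²] = 3,372.6350 / (110.8145 × 1.184832) = 25.68714.

25.687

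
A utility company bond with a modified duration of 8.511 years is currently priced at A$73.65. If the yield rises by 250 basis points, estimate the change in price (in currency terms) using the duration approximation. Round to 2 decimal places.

-A$15.67

Duration approximation: ΔP/P ≈ -D_mod · Δy = -8.511 × (+0.025) = -0.212775.
ΔP ≈ 73.65 × (-0.212775) = -15.67087875.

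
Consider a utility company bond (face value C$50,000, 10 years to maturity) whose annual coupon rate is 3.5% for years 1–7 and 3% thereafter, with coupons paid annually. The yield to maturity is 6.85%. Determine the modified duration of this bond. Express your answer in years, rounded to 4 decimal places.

Periodic yield y = 0.0685. First find Macaulay duration:
  t   CF        PV=CF/(1+0.0685)^t    t·PV
  1     1,750.00     1,637.8100     1,637.8100
  2     1,750.00     1,532.8124     3,065.6247
  3     1,750.00     1,434.5460     4,303.6379
  4     1,750.00     1,342.5793     5,370.3171
  5     1,750.00     1,256.5085     6,282.5423
  6     1,750.00     1,175.9555     7,055.7330
  7     1,750.00     1,100.5667     7,703.9668
  8     1,500.00       882.8665     7,062.9321
  9     1,500.00       826.2672     7,436.4049
  10   51,500.00    26,549.8434   265,498.4341
  Σ                 37,739.7554   315,417.4031
P = 37,739.7554; Macaulay duration = 315,417.4031 / 37,739.7554 = 8.35770 years.
Modified duration = D_Mac / (1 + y) = 8.35770 / 1.0685 = 7.82190 years.

7.8219 years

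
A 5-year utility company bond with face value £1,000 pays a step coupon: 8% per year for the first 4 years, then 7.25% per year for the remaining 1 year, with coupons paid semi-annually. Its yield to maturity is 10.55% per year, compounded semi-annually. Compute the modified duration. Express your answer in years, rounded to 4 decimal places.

Periodic yield y = 0.05275. First find Macaulay duration:
  t   CF        PV=CF/(1+0.05275)^t    t·PV
  1        40.00        37.9957        37.9957
  2        40.00        36.0919        72.1838
  3        40.00        34.2834       102.8503
  4        40.00        32.5656       130.2624
  5        40.00        30.9338       154.6692
  6        40.00        29.3838       176.3030
  7        40.00        27.9115       195.3805
  8        40.00        26.5129       212.1036
  9        36.25        22.8234       205.4108
  10    1,036.25       619.7436     6,197.4359
  Σ                    898.2458     7,484.5951
P = 898.2458; Macaulay duration = 7,484.5951 / 898.2458 = 8.33246 half-year periods = 4.16623 years.
Modified duration = D_Mac / (1 + y) = 4.16623 / 1.05275 = 3.95747 years.

3.9575 years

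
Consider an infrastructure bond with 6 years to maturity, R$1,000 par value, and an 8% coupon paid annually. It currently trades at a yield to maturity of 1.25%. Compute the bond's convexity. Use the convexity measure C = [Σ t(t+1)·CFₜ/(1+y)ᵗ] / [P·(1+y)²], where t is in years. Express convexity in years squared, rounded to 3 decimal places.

With y = 0.0125:
  t   CF        PV=CF/(1+0.0125)^t    t·PV        t(t+1)·PV
  1        80.00        79.0123        79.0123         158.0247
  2        80.00        78.0369       156.0738         468.2213
  3        80.00        77.0735       231.2204         924.8816
  4        80.00        76.1219       304.4878       1,522.4388
  5        80.00        75.1822       375.9108       2,255.4649
  6     1,080.00     1,002.4289     6,014.5732      42,102.0124
  Σ                  1,387.8557     7,161.2783      47,431.0438
P = 1,387.8557.
Convexity = Σ t(t+1)·PV / [P·(1+y)²] = 47,431.0438 / (1,387.8557 × 1.025156) = 33.33714.

33.337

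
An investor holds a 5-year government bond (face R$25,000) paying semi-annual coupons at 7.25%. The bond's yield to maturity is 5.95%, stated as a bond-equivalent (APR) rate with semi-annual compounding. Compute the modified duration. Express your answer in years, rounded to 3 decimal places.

Periodic yield y = 0.02975. First find Macaulay duration:
  t   CF        PV=CF/(1+0.02975)^t    t·PV
  1       906.25       880.0680       880.0680
  2       906.25       854.6424     1,709.2847
  3       906.25       829.9513     2,489.8539
  4       906.25       805.9736     3,223.8944
  5       906.25       782.6886     3,913.4431
  6       906.25       760.0763     4,560.4581
  7       906.25       738.1174     5,166.8215
  8       906.25       716.7928     5,734.3421
  9       906.25       696.0843     6,264.7583
  10   25,906.25    19,323.5336   193,235.3357
  Σ                 26,387.9282   227,178.2598
P = 26,387.9282; Macaulay duration = 227,178.2598 / 26,387.9282 = 8.60917 half-year periods = 4.30459 years.
Modified duration = D_Mac / (1 + y) = 4.30459 / 1.02975 = 4.18023 years.

4.180 years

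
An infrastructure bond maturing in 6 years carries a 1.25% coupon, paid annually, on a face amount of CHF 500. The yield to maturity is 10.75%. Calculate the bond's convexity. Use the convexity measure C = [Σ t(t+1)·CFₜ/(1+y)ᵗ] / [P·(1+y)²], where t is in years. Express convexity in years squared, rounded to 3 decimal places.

With y = 0.1075:
  t   CF        PV=CF/(1+0.1075)^t    t·PV        t(t+1)·PV
  1         6.25         5.6433         5.6433          11.2867
  2         6.25         5.0956        10.1911          30.5734
  3         6.25         4.6010        13.8029          55.2116
  4         6.25         4.1544        16.6175          83.0874
  5         6.25         3.7511        18.7556         112.5337
  6       506.25       274.3485     1,646.0911      11,522.6380
  Σ                    297.5939     1,711.1016      11,815.3307
P = 297.5939.
Convexity = Σ t(t+1)·PV / [P·(1+y)²] = 11,815.3307 / (297.5939 × 1.226556) = 32.36938.

32.369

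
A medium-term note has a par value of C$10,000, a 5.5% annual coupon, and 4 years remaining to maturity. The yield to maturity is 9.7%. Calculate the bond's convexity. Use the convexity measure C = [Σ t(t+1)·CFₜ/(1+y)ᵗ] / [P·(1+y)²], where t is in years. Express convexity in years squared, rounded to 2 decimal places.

14.82

With y = 0.097:
  t   CF        PV=CF/(1+0.097)^t    t·PV        t(t+1)·PV
  1       550.00       501.3674       501.3674       1,002.7347
  2       550.00       457.0350       914.0699       2,742.2098
  3       550.00       416.6226     1,249.8677       4,999.4710
  4    10,550.00     7,284.9395    29,139.7580     145,698.7900
  Σ                  8,659.9644    31,805.0631     154,443.2055
P = 8,659.9644.
Convexity = Σ t(t+1)·PV / [P·(1+y)²] = 154,443.2055 / (8,659.9644 × 1.203409) = 14.81970.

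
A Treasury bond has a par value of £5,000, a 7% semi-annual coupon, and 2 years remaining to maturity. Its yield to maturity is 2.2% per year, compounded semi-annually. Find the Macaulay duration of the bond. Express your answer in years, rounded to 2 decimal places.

1.91 years

Periodic yield y = 0.011. Discount each cash flow and weight by its period:
  t   CF        PV=CF/(1+0.011)^t    t·PV
  1       175.00       173.0959       173.0959
  2       175.00       171.2126       342.4252
  3       175.00       169.3498       508.0493
  4     5,175.00     4,953.4266    19,813.7064
  Σ                  5,467.0849    20,837.2768
Price P = Σ PV = 5,467.0849.
Macaulay duration = Σ(t·PV) / P = 20,837.2768 / 5,467.0849 = 3.81141 half-year periods.
In years: 3.81141 / 2 = 1.90570 years.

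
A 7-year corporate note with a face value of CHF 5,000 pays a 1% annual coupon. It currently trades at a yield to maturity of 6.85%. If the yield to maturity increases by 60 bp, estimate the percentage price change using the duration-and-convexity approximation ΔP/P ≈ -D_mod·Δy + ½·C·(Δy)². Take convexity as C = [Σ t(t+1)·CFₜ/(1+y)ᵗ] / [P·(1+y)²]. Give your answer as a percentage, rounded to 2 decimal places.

-3.70%

With y = 0.0685:
  t   CF        PV=CF/(1+0.0685)^t    t·PV        t(t+1)·PV
  1        50.00        46.7946        46.7946          93.5891
  2        50.00        43.7946        87.5893         262.7678
  3        50.00        40.9870       122.9611         491.8443
  4        50.00        38.3594       153.4376         767.1882
  5        50.00        35.9002       179.5012       1,077.0072
  6        50.00        33.5987       201.5924       1,411.1466
  7     5,050.00     3,175.9210    22,231.4471     177,851.5767
  Σ                  3,415.3556    23,023.3232     181,955.1200
P = 3,415.3556; D_Mac = 6.74112 yrs; D_mod = 6.30896 yrs; C = 46.66371.
Duration effect: -6.30896 × (+0.006) = -0.037854
Convexity effect: 0.5 × 46.66371 × (0.006)² = +0.0008399
ΔP/P ≈ -0.037854 + 0.0008399 = -0.037014 = -3.7014%.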